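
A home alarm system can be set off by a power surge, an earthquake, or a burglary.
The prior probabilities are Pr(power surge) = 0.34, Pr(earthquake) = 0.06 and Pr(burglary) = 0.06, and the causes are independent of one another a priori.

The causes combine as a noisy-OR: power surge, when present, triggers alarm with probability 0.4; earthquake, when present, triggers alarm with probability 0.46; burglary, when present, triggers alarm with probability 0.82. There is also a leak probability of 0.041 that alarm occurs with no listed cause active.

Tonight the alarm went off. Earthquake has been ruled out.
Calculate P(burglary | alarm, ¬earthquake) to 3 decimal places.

Under noisy-OR, P(alarm | causes) = 1 − (1−0.041)·∏(1−qᵢ) over the active causes.
For the numerator, keep only burglary=true terms: 0.032764 + 0.018287 = 0.051051
The normalizing constant is 0.041×0.66×0.94 + 0.82738×0.66×0.06 + 0.4246×0.34×0.94 + 0.896428×0.34×0.06 = 0.212189
P(burglary | alarm, ¬earthquake) = 0.051051/0.212189 ≈ 0.241

P(burglary | alarm, ¬earthquake) ≈ 0.241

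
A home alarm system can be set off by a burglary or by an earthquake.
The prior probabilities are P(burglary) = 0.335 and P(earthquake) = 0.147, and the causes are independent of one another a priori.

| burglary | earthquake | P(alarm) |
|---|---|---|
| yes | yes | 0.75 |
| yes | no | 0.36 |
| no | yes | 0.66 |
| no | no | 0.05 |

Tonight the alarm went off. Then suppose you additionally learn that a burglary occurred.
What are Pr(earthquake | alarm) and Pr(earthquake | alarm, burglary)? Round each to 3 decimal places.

P(alarm) = 0.05×0.665×0.853 + 0.66×0.665×0.147 + 0.36×0.335×0.853 + 0.75×0.335×0.147 = 0.028362 + 0.064518 + 0.102872 + 0.036934 = 0.232686
The earthquake-present share is 0.064518 + 0.036934 = 0.101452.
So P(earthquake | alarm) = 0.101452/0.232686 ≈ 0.436.

With the extra evidence:
Weight on earthquake=true, given the evidence: 0.75*0.147 = 0.110250
Denominator P(alarm | burglary): 0.36*0.853 + 0.75*0.147 = 0.417330
P(earthquake | alarm, burglary) = 0.110250/0.417330 ≈ 0.264

Pr(earthquake | alarm) ≈ 0.436; Pr(earthquake | alarm, burglary) ≈ 0.264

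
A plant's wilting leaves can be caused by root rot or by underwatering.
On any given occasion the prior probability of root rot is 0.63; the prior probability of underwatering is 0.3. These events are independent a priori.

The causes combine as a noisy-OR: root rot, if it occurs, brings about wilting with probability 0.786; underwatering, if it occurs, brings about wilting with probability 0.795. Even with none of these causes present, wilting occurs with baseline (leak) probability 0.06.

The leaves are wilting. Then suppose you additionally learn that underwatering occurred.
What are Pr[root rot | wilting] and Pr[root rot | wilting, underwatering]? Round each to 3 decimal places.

Pr[root rot | wilting] ≈ 0.835; Pr[root rot | wilting, underwatering] ≈ 0.669

Under noisy-OR, P(wilting | causes) = 1 − (1−0.06)·∏(1−qᵢ) over the active causes.
Sum P(wilting|·) weighted by the priors over the 4 (root rot, underwatering) configurations:
  P(wilting) = 0.06*0.37*0.7 + 0.8073*0.37*0.3 + 0.79884*0.63*0.7 + 0.958762*0.63*0.3
        = 0.015540 + 0.089610 + 0.352288 + 0.181206 = 0.638644
Configurations with root rot contribute 0.533494, so
  P(root rot | wilting) = 0.533494 / 0.638644 ≈ 0.835

With the extra evidence:
Sum P(wilting|·) weighted by the priors over both values of root rot:
  P(wilting | underwatering) = 0.8073*0.37 + 0.958762*0.63
        = 0.298701 + 0.604020 = 0.902721
The terms with root rot present sum to 0.604020, so
  P(root rot | wilting, underwatering) = 0.604020 / 0.902721 ≈ 0.669
The drop from 0.835 to 0.669 is the explaining-away (discounting) effect.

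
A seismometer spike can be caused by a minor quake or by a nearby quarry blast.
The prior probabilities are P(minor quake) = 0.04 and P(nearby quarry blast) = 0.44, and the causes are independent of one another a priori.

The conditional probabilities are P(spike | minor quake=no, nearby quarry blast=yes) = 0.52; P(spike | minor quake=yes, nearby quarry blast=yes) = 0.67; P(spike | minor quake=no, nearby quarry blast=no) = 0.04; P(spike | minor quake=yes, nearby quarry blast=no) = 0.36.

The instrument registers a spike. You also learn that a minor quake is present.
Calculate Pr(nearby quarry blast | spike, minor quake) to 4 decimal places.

Numerator (weight on configurations with nearby quarry blast): 0.67×0.44 = 0.294800
Normalizer over all consistent configurations: 0.36×0.56 + 0.67×0.44 = 0.496400
P(nearby quarry blast | spike, minor quake) = 0.294800/0.496400 ≈ 0.5939

Pr(nearby quarry blast | spike, minor quake) ≈ 0.5939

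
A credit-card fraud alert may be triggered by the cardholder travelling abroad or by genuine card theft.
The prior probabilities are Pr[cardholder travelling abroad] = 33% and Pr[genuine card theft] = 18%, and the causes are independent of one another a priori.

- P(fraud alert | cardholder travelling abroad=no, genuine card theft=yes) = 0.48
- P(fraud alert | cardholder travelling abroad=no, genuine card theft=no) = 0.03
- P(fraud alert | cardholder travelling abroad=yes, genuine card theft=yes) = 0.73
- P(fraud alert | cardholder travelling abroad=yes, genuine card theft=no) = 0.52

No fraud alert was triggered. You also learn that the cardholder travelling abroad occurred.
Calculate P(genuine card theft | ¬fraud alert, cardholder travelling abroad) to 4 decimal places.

P(genuine card theft | ¬fraud alert, cardholder travelling abroad) ≈ 0.1099

Sum P(¬fraud alert|·) weighted by the priors over both values of genuine card theft:
  P(¬fraud alert | cardholder travelling abroad) = 0.48·0.82 + 0.27·0.18
        = 0.393600 + 0.048600 = 0.442200
Configurations with genuine card theft contribute 0.048600, so
  P(genuine card theft | ¬fraud alert, cardholder travelling abroad) = 0.048600 / 0.442200 ≈ 0.1099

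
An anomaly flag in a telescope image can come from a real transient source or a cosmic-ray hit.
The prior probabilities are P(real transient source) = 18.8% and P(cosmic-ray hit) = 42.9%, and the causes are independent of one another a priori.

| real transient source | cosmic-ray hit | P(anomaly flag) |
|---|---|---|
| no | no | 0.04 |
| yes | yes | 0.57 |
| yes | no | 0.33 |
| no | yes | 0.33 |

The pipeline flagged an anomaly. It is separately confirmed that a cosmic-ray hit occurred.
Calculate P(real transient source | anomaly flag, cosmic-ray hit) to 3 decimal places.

Numerator (weight on configurations with real transient source): 0.57·0.188 = 0.107160
Normalizer over all consistent configurations: 0.33·0.812 + 0.57·0.188 = 0.375120
Posterior = 0.107160 / 0.375120 ≈ 0.286

P(real transient source | anomaly flag, cosmic-ray hit) ≈ 0.286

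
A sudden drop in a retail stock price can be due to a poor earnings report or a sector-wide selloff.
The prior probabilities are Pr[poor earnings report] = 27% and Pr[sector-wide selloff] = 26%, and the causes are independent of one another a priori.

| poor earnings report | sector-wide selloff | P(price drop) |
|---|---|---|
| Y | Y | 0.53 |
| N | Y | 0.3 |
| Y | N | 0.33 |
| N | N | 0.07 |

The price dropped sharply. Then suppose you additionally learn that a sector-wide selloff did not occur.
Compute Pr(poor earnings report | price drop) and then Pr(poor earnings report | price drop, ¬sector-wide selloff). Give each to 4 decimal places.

Weight on poor earnings report=true, given the evidence: 0.065934 + 0.037206 = 0.103140
Denominator P(price drop): 0.07*0.73*0.74 + 0.3*0.73*0.26 + 0.33*0.27*0.74 + 0.53*0.27*0.26 = 0.197894
Posterior = 0.103140 / 0.197894 ≈ 0.5212

Now also conditioning on sector-wide selloff≠true:
Weight on poor earnings report=true, given the evidence: 0.33*0.27 = 0.089100
The normalizing constant is 0.07*0.73 + 0.33*0.27 = 0.140200
P(poor earnings report | price drop, ¬sector-wide selloff) = 0.089100/0.140200 ≈ 0.6355
Ruling out sector-wide selloff raises the posterior on poor earnings report — the flip side of explaining away.

Pr(poor earnings report | price drop) ≈ 0.5212; Pr(poor earnings report | price drop, ¬sector-wide selloff) ≈ 0.6355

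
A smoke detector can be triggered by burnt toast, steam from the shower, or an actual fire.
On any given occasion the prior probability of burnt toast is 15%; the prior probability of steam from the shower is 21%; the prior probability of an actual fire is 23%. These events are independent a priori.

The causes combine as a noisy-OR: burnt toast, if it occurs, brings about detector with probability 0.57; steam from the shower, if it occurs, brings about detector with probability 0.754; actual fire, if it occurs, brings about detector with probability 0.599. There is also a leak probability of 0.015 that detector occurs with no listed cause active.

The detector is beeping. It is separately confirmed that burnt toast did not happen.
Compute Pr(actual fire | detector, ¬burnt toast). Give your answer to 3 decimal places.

Pr(actual fire | detector, ¬burnt toast) ≈ 0.538

Under noisy-OR, P(detector | causes) = 1 − (1−0.015)·∏(1−qᵢ) over the active causes.
P(detector | ¬burnt toast) = 0.015·0.79·0.77 + 0.605015·0.79·0.23 + 0.75769·0.21·0.77 + 0.902834·0.21·0.23 = 0.009124 + 0.109931 + 0.122518 + 0.043607 = 0.285180
Of this, 0.153538 comes from 0.109931 + 0.043607 (the actual fire=true cases).
P(actual fire | detector, ¬burnt toast) = 0.153538 / 0.285180 ≈ 0.538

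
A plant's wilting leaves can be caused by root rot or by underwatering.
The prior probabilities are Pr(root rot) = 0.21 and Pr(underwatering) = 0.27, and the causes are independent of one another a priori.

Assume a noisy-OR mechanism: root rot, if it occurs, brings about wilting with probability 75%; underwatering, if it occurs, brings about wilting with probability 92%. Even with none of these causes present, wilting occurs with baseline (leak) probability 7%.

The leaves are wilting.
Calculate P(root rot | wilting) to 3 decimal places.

P(root rot | wilting) ≈ 0.422

Under noisy-OR, P(wilting | causes) = 1 − (1−0.07)·∏(1−qᵢ) over the active causes.
For the numerator, keep only root rot=true terms: 0.117658 + 0.055645 = 0.173303
The normalizing constant is 0.07*0.79*0.73 + 0.9256*0.79*0.27 + 0.7675*0.21*0.73 + 0.9814*0.21*0.27 = 0.411102
Posterior = 0.173303 / 0.411102 ≈ 0.422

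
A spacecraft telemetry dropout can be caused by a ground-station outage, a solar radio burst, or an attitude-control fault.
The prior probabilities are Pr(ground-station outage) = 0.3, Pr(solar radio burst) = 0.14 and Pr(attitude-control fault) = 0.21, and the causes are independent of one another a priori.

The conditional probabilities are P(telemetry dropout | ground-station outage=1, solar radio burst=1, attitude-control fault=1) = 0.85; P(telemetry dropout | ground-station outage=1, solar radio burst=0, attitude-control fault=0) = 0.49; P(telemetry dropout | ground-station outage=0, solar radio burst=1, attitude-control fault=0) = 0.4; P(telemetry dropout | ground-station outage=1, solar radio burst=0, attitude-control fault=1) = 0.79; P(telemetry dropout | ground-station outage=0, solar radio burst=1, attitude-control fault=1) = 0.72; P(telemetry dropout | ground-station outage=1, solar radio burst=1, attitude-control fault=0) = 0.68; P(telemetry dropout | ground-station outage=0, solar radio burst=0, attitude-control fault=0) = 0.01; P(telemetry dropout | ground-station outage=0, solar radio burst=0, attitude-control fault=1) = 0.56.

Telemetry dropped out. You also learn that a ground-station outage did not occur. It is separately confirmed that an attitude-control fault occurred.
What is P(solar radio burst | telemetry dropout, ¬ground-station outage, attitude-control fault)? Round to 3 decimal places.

By total probability over both values of solar radio burst:
  P(telemetry dropout | ¬ground-station outage, attitude-control fault) = 0.56×0.86 + 0.72×0.14
        = 0.481600 + 0.100800 = 0.582400
Configurations with solar radio burst contribute 0.100800, so
  P(solar radio burst | telemetry dropout, ¬ground-station outage, attitude-control fault) = 0.100800 / 0.582400 ≈ 0.173

P(solar radio burst | telemetry dropout, ¬ground-station outage, attitude-control fault) ≈ 0.173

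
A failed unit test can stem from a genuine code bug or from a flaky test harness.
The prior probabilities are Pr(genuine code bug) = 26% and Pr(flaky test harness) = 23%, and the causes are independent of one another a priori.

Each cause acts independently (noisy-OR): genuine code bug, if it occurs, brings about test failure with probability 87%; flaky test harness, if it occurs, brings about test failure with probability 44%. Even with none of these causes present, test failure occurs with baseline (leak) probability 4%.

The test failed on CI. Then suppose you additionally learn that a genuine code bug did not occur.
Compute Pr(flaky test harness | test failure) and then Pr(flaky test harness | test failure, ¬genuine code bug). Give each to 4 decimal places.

Under noisy-OR, P(test failure | causes) = 1 − (1−0.04)·∏(1−qᵢ) over the active causes.
By total probability over the 4 (genuine code bug, flaky test harness) configurations:
  P(test failure) = 0.04*0.74*0.77 + 0.4624*0.74*0.23 + 0.8752*0.26*0.77 + 0.930112*0.26*0.23
        = 0.022792 + 0.078700 + 0.175215 + 0.055621 = 0.332328
The terms with flaky test harness present sum to 0.134321, so
  P(flaky test harness | test failure) = 0.134321 / 0.332328 ≈ 0.4042

Now condition on the additional information:
P(test failure | ¬genuine code bug) = 0.04×0.77 + 0.4624×0.23 = 0.030800 + 0.106352 = 0.137152
The flaky test harness-present share is 0.4624×0.23 = 0.106352.
So P(flaky test harness | test failure, ¬genuine code bug) = 0.106352/0.137152 ≈ 0.7754.

Pr(flaky test harness | test failure) ≈ 0.4042; Pr(flaky test harness | test failure, ¬genuine code bug) ≈ 0.7754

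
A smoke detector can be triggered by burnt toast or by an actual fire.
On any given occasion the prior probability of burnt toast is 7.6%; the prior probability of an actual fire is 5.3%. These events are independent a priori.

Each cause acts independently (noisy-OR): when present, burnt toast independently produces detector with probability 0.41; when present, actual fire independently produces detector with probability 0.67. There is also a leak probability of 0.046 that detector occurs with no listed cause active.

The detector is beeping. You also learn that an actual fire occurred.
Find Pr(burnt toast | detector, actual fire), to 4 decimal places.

Pr(burnt toast | detector, actual fire) ≈ 0.0890

Under noisy-OR, P(detector | causes) = 1 − (1−0.046)·∏(1−qᵢ) over the active causes.
By total probability over both values of burnt toast:
  P(detector | actual fire) = 0.68518·0.924 + 0.814256·0.076
        = 0.633106 + 0.061883 = 0.694989
The terms with burnt toast present sum to 0.061883, so
  P(burnt toast | detector, actual fire) = 0.061883 / 0.694989 ≈ 0.0890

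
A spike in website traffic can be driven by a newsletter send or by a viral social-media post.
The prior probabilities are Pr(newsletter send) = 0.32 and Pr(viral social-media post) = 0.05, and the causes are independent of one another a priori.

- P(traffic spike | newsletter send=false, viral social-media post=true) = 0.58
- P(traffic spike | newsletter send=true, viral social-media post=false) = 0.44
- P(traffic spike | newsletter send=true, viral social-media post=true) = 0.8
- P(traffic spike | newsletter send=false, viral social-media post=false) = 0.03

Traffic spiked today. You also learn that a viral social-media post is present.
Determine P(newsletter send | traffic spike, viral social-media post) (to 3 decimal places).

P(newsletter send | traffic spike, viral social-media post) ≈ 0.394

P(traffic spike | viral social-media post) = 0.58·0.68 + 0.8·0.32 = 0.394400 + 0.256000 = 0.650400
The newsletter send-present share is 0.8·0.32 = 0.256000.
So P(newsletter send | traffic spike, viral social-media post) = 0.256000/0.650400 ≈ 0.394.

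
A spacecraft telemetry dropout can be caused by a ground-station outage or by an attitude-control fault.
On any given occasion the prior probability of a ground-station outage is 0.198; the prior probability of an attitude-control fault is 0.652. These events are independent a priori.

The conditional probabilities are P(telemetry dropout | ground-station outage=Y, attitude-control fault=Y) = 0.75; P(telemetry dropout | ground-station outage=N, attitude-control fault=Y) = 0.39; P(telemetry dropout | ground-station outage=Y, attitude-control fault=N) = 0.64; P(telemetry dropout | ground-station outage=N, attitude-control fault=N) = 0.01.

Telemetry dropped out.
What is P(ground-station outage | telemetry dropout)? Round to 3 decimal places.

By total probability over the 4 (ground-station outage, attitude-control fault) configurations:
  P(telemetry dropout) = 0.01*0.802*0.348 + 0.39*0.802*0.652 + 0.64*0.198*0.348 + 0.75*0.198*0.652
        = 0.002791 + 0.203933 + 0.044099 + 0.096822 = 0.347645
Keeping only the ground-station outage-present terms gives 0.140921, so
  P(ground-station outage | telemetry dropout) = 0.140921 / 0.347645 ≈ 0.405

P(ground-station outage | telemetry dropout) ≈ 0.405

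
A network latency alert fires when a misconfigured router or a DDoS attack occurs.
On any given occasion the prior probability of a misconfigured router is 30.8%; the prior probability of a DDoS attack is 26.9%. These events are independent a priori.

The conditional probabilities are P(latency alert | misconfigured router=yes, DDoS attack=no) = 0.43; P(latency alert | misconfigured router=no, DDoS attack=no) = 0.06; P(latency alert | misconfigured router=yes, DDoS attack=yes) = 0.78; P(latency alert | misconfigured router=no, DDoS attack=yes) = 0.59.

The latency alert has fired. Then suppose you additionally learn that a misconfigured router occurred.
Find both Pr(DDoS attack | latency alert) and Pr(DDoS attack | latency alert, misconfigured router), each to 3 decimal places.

Pr(DDoS attack | latency alert) ≈ 0.578; Pr(DDoS attack | latency alert, misconfigured router) ≈ 0.400

Enumerate the 4 (misconfigured router, DDoS attack) configurations and weight by the priors:
  P(latency alert) = 0.06·0.692·0.731 + 0.59·0.692·0.269 + 0.43·0.308·0.731 + 0.78·0.308·0.269
        = 0.030351 + 0.109827 + 0.096814 + 0.064625 = 0.301617
Keeping only the DDoS attack-present terms gives 0.174452, so
  P(DDoS attack | latency alert) = 0.174452 / 0.301617 ≈ 0.578

Now also conditioning on misconfigured router=true:
Sum P(latency alert|·) weighted by the priors over both values of DDoS attack:
  P(latency alert | misconfigured router) = 0.43·0.731 + 0.78·0.269
        = 0.314330 + 0.209820 = 0.524150
Keeping only the DDoS attack-present terms gives 0.209820, so
  P(DDoS attack | latency alert, misconfigured router) = 0.209820 / 0.524150 ≈ 0.400
The drop from 0.578 to 0.400 is the explaining-away (discounting) effect.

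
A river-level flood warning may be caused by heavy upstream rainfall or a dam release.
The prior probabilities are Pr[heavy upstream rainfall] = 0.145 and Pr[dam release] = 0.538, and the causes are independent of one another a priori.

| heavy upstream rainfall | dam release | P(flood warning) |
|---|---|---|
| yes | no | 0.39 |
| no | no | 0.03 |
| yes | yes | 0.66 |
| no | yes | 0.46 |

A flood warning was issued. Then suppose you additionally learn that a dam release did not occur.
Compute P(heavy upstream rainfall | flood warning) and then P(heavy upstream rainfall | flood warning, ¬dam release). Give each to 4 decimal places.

By total probability over the 4 (heavy upstream rainfall, dam release) configurations:
  P(flood warning) = 0.03·0.855·0.462 + 0.46·0.855·0.538 + 0.39·0.145·0.462 + 0.66·0.145·0.538
        = 0.011850 + 0.211595 + 0.026126 + 0.051487 = 0.301058
The terms with heavy upstream rainfall present sum to 0.077613, so
  P(heavy upstream rainfall | flood warning) = 0.077613 / 0.301058 ≈ 0.2578

With the extra evidence:
Sum P(flood warning|·) weighted by the priors over both values of heavy upstream rainfall:
  P(flood warning | ¬dam release) = 0.03·0.855 + 0.39·0.145
        = 0.025650 + 0.056550 = 0.082200
Keeping only the heavy upstream rainfall-present terms gives 0.056550, so
  P(heavy upstream rainfall | flood warning, ¬dam release) = 0.056550 / 0.082200 ≈ 0.6880

P(heavy upstream rainfall | flood warning) ≈ 0.2578; P(heavy upstream rainfall | flood warning, ¬dam release) ≈ 0.6880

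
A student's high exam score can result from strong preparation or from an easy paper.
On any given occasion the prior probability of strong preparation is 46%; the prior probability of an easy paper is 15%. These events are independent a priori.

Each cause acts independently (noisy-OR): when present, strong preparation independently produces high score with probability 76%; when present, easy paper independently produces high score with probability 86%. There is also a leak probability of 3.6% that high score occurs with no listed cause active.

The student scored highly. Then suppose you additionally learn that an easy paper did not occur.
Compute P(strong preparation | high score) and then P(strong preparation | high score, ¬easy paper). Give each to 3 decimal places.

P(strong preparation | high score) ≈ 0.809; P(strong preparation | high score, ¬easy paper) ≈ 0.948

Under noisy-OR, P(high score | causes) = 1 − (1−0.036)·∏(1−qᵢ) over the active causes.
P(high score) = 0.036×0.54×0.85 + 0.86504×0.54×0.15 + 0.76864×0.46×0.85 + 0.96761×0.46×0.15 = 0.016524 + 0.070068 + 0.300538 + 0.066765 = 0.453895
Of this, 0.367303 comes from 0.300538 + 0.066765 (the strong preparation=true cases).
Hence the posterior is 0.367303/0.453895 ≈ 0.809.

Now also conditioning on easy paper≠true:
P(high score | ¬easy paper) = 0.036*0.54 + 0.76864*0.46 = 0.019440 + 0.353574 = 0.373014
The strong preparation-present share is 0.76864*0.46 = 0.353574.
P(strong preparation | high score, ¬easy paper) = 0.353574 / 0.373014 ≈ 0.948
Ruling out easy paper raises the posterior on strong preparation — the flip side of explaining away.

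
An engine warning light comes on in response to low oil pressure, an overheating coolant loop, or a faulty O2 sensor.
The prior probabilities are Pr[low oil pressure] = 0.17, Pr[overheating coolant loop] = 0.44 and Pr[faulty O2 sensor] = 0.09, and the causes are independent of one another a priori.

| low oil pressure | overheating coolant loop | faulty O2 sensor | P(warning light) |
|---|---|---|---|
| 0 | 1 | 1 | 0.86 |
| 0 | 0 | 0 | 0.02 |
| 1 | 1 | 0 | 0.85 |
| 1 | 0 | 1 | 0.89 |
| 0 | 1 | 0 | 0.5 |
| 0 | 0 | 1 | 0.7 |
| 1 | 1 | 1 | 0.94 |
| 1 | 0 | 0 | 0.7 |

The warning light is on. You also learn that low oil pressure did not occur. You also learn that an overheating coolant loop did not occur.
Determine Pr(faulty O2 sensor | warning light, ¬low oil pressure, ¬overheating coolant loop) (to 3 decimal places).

Numerator (weight on configurations with faulty O2 sensor): 0.7·0.09 = 0.063000
Normalizer over all consistent configurations: 0.02·0.91 + 0.7·0.09 = 0.081200
P(faulty O2 sensor | warning light, ¬low oil pressure, ¬overheating coolant loop) = 0.063000/0.081200 ≈ 0.776

Pr(faulty O2 sensor | warning light, ¬low oil pressure, ¬overheating coolant loop) ≈ 0.776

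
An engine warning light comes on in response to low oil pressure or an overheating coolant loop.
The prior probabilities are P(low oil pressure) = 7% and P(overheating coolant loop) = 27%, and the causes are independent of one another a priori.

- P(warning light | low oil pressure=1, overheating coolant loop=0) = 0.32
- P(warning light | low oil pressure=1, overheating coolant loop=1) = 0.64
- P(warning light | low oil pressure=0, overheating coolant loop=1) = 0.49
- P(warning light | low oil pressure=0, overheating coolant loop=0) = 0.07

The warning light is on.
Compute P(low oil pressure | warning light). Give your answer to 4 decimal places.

Weight on low oil pressure=true, given the evidence: 0.016352 + 0.012096 = 0.028448
Denominator P(warning light): 0.07*0.93*0.73 + 0.49*0.93*0.27 + 0.32*0.07*0.73 + 0.64*0.07*0.27 = 0.199010
P(low oil pressure | warning light) = 0.028448/0.199010 ≈ 0.1429

P(low oil pressure | warning light) ≈ 0.1429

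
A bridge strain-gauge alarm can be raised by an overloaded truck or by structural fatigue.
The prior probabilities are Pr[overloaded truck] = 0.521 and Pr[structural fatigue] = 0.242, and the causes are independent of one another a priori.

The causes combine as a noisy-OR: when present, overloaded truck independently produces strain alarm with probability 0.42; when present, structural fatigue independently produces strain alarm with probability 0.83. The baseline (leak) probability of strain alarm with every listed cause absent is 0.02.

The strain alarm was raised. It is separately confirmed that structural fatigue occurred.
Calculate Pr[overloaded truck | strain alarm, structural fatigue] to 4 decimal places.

Pr[overloaded truck | strain alarm, structural fatigue] ≈ 0.5411

Under noisy-OR, P(strain alarm | causes) = 1 − (1−0.02)·∏(1−qᵢ) over the active causes.
By total probability over both values of overloaded truck:
  P(strain alarm | structural fatigue) = 0.8334×0.479 + 0.903372×0.521
        = 0.399199 + 0.470657 = 0.869856
Keeping only the overloaded truck-present terms gives 0.470657, so
  P(overloaded truck | strain alarm, structural fatigue) = 0.470657 / 0.869856 ≈ 0.5411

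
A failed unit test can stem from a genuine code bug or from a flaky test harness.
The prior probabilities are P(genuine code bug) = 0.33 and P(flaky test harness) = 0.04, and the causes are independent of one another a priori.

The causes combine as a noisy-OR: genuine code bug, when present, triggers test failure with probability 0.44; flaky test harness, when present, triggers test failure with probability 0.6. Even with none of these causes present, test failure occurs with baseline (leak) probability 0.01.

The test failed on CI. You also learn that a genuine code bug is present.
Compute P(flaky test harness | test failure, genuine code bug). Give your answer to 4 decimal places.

Under noisy-OR, P(test failure | causes) = 1 − (1−0.01)·∏(1−qᵢ) over the active causes.
P(test failure | genuine code bug) = 0.4456·0.96 + 0.77824·0.04 = 0.427776 + 0.031130 = 0.458906
The flaky test harness-present share is 0.77824·0.04 = 0.031130.
Hence the posterior is 0.031130/0.458906 ≈ 0.0678.

P(flaky test harness | test failure, genuine code bug) ≈ 0.0678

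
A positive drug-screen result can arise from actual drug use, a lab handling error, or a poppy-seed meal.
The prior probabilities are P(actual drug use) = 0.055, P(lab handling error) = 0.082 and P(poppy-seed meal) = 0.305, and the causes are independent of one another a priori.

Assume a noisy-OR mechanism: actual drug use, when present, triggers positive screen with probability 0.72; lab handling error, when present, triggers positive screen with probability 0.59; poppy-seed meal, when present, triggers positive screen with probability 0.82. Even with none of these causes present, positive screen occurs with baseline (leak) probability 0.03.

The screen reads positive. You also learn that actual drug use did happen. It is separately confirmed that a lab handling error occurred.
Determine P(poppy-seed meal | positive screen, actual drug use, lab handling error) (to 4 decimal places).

Under noisy-OR, P(positive screen | causes) = 1 − (1−0.03)·∏(1−qᵢ) over the active causes.
P(positive screen | actual drug use, lab handling error) = 0.888644·0.695 + 0.979956·0.305 = 0.617608 + 0.298887 = 0.916495
Of this, 0.298887 comes from 0.979956·0.305 (the poppy-seed meal=true cases).
So P(poppy-seed meal | positive screen, actual drug use, lab handling error) = 0.298887/0.916495 ≈ 0.3261.

P(poppy-seed meal | positive screen, actual drug use, lab handling error) ≈ 0.3261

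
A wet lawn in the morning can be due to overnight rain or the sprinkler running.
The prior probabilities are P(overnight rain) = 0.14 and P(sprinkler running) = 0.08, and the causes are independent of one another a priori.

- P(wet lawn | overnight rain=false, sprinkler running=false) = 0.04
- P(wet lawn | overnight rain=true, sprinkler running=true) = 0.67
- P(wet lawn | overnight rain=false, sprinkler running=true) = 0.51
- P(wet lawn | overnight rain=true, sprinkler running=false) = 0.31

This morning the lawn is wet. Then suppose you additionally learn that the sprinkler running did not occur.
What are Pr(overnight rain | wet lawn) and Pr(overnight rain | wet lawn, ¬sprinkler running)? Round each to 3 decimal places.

Pr(overnight rain | wet lawn) ≈ 0.415; Pr(overnight rain | wet lawn, ¬sprinkler running) ≈ 0.558

For the numerator, keep only overnight rain=true terms: 0.039928 + 0.007504 = 0.047432
The normalizing constant is 0.04*0.86*0.92 + 0.51*0.86*0.08 + 0.31*0.14*0.92 + 0.67*0.14*0.08 = 0.114168
P(overnight rain | wet lawn) = 0.047432/0.114168 ≈ 0.415

Now condition on the additional information:
For the numerator, keep only overnight rain=true terms: 0.31×0.14 = 0.043400
Denominator P(wet lawn | ¬sprinkler running): 0.04×0.86 + 0.31×0.14 = 0.077800
Posterior = 0.043400 / 0.077800 ≈ 0.558
With sprinkler running excluded, overnight rain must carry more of the explanatory weight for the wet lawn.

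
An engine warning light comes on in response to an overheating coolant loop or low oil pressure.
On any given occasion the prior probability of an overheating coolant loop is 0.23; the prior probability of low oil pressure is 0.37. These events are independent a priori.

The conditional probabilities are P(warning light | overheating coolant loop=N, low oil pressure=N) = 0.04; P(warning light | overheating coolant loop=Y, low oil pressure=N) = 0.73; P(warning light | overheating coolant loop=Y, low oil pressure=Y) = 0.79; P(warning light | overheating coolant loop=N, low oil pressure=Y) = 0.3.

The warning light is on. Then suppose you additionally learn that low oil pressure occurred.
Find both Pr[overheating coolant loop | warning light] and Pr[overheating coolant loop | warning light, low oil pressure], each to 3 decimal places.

Pr[overheating coolant loop | warning light] ≈ 0.623; Pr[overheating coolant loop | warning light, low oil pressure] ≈ 0.440

Enumerate the 4 (overheating coolant loop, low oil pressure) configurations and weight by the priors:
  P(warning light) = 0.04×0.77×0.63 + 0.3×0.77×0.37 + 0.73×0.23×0.63 + 0.79×0.23×0.37
        = 0.019404 + 0.085470 + 0.105777 + 0.067229 = 0.277880
The terms with overheating coolant loop present sum to 0.173006, so
  P(overheating coolant loop | warning light) = 0.173006 / 0.277880 ≈ 0.623

Now condition on the additional information:
Weight on overheating coolant loop=true, given the evidence: 0.79·0.23 = 0.181700
Normalizer over all consistent configurations: 0.3·0.77 + 0.79·0.23 = 0.412700
P(overheating coolant loop | warning light, low oil pressure) = 0.181700/0.412700 ≈ 0.440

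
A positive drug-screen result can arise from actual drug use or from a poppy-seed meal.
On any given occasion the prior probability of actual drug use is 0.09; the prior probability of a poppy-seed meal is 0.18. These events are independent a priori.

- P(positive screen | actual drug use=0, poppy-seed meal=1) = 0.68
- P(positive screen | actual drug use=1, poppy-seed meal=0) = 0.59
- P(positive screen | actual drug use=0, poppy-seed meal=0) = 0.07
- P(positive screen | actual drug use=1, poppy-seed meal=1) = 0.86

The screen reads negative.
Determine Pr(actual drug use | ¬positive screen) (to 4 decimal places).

Pr(actual drug use | ¬positive screen) ≈ 0.0418

By total probability over the 4 (actual drug use, poppy-seed meal) configurations:
  P(¬positive screen) = 0.93·0.91·0.82 + 0.32·0.91·0.18 + 0.41·0.09·0.82 + 0.14·0.09·0.18
        = 0.693966 + 0.052416 + 0.030258 + 0.002268 = 0.778908
Keeping only the actual drug use-present terms gives 0.032526, so
  P(actual drug use | ¬positive screen) = 0.032526 / 0.778908 ≈ 0.0418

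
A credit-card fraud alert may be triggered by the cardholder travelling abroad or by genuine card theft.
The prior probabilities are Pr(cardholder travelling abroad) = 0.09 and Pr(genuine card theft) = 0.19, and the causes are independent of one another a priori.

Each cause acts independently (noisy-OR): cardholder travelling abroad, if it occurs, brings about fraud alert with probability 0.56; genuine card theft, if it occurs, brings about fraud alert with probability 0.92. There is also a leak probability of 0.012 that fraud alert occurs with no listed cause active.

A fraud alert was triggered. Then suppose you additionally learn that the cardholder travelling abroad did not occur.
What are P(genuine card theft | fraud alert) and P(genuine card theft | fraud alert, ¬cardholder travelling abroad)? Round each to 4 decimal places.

Under noisy-OR, P(fraud alert | causes) = 1 − (1−0.012)·∏(1−qᵢ) over the active causes.
By total probability over the 4 (cardholder travelling abroad, genuine card theft) configurations:
  P(fraud alert) = 0.012×0.91×0.81 + 0.92096×0.91×0.19 + 0.56528×0.09×0.81 + 0.965222×0.09×0.19
        = 0.008845 + 0.159234 + 0.041209 + 0.016505 = 0.225793
The terms with genuine card theft present sum to 0.175739, so
  P(genuine card theft | fraud alert) = 0.175739 / 0.225793 ≈ 0.7783

Now also conditioning on cardholder travelling abroad≠true:
Weight on genuine card theft=true, given the evidence: 0.92096·0.19 = 0.174982
Denominator P(fraud alert | ¬cardholder travelling abroad): 0.012·0.81 + 0.92096·0.19 = 0.184702
Posterior = 0.174982 / 0.184702 ≈ 0.9474
Ruling out cardholder travelling abroad raises the posterior on genuine card theft — the flip side of explaining away.

P(genuine card theft | fraud alert) ≈ 0.7783; P(genuine card theft | fraud alert, ¬cardholder travelling abroad) ≈ 0.9474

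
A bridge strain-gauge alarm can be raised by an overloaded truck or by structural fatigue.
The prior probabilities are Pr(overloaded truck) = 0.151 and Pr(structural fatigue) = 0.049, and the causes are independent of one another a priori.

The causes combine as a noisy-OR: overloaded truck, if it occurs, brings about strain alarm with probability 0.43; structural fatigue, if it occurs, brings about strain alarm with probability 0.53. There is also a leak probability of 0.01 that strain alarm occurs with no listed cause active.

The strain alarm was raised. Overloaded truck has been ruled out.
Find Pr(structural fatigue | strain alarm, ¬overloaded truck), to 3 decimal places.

Under noisy-OR, P(strain alarm | causes) = 1 − (1−0.01)·∏(1−qᵢ) over the active causes.
P(strain alarm | ¬overloaded truck) = 0.01·0.951 + 0.5347·0.049 = 0.009510 + 0.026200 = 0.035710
The structural fatigue-present share is 0.5347·0.049 = 0.026200.
Hence the posterior is 0.026200/0.035710 ≈ 0.734.

Pr(structural fatigue | strain alarm, ¬overloaded truck) ≈ 0.734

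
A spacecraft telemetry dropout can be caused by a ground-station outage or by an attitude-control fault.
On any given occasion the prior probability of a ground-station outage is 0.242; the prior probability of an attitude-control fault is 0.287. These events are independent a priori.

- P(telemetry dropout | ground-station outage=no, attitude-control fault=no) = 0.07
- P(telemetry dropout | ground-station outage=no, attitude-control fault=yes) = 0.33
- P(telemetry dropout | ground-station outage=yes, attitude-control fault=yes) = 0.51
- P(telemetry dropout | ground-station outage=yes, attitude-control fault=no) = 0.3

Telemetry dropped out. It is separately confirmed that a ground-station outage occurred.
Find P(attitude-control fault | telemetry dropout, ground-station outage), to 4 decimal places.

By total probability over both values of attitude-control fault:
  P(telemetry dropout | ground-station outage) = 0.3·0.713 + 0.51·0.287
        = 0.213900 + 0.146370 = 0.360270
Configurations with attitude-control fault contribute 0.146370, so
  P(attitude-control fault | telemetry dropout, ground-station outage) = 0.146370 / 0.360270 ≈ 0.4063

P(attitude-control fault | telemetry dropout, ground-station outage) ≈ 0.4063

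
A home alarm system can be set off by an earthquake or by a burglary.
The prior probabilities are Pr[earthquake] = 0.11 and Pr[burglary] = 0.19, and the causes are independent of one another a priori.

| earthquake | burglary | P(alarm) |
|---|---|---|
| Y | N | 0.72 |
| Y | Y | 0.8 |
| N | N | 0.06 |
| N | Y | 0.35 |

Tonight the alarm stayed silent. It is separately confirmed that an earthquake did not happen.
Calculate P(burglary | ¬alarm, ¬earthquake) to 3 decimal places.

Numerator (weight on configurations with burglary): 0.65×0.19 = 0.123500
Denominator P(¬alarm | ¬earthquake): 0.94×0.81 + 0.65×0.19 = 0.884900
Posterior = 0.123500 / 0.884900 ≈ 0.140

P(burglary | ¬alarm, ¬earthquake) ≈ 0.140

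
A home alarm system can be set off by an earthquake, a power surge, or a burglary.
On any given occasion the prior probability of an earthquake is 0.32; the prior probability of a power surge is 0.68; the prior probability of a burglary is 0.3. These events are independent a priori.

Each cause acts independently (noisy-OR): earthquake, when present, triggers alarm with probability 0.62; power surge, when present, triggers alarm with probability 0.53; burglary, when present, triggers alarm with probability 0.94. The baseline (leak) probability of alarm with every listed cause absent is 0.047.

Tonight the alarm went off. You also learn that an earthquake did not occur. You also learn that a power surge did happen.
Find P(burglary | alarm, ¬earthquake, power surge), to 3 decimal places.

Under noisy-OR, P(alarm | causes) = 1 − (1−0.047)·∏(1−qᵢ) over the active causes.
P(alarm | ¬earthquake, power surge) = 0.55209×0.7 + 0.973125×0.3 = 0.386463 + 0.291938 = 0.678401
Of this, 0.291938 comes from 0.973125×0.3 (the burglary=true cases).
P(burglary | alarm, ¬earthquake, power surge) = 0.291938 / 0.678401 ≈ 0.430

P(burglary | alarm, ¬earthquake, power surge) ≈ 0.430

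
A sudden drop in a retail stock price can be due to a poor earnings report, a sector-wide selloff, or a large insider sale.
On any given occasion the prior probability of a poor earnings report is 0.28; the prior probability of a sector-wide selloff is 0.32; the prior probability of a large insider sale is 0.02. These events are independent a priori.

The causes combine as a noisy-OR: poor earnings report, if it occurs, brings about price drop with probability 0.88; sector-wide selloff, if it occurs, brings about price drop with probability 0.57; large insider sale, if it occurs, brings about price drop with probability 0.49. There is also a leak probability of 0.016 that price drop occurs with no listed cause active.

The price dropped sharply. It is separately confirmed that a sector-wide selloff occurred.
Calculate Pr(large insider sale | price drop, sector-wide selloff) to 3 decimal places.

Pr(large insider sale | price drop, sector-wide selloff) ≈ 0.024

Under noisy-OR, P(price drop | causes) = 1 − (1−0.016)·∏(1−qᵢ) over the active causes.
By total probability over the 4 (poor earnings report, large insider sale) configurations:
  P(price drop | sector-wide selloff) = 0.57688·0.72·0.98 + 0.784209·0.72·0.02 + 0.949226·0.28·0.98 + 0.974105·0.28·0.02
        = 0.407047 + 0.011293 + 0.260468 + 0.005455 = 0.684263
Configurations with large insider sale contribute 0.016748, so
  P(large insider sale | price drop, sector-wide selloff) = 0.016748 / 0.684263 ≈ 0.024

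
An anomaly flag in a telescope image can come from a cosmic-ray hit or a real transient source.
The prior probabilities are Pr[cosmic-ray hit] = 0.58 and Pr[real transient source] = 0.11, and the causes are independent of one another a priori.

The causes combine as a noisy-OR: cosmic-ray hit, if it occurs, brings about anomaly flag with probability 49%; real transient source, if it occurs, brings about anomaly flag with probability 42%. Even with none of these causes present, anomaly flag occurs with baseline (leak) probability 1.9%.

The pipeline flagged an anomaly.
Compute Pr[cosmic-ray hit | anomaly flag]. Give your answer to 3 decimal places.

Under noisy-OR, P(anomaly flag | causes) = 1 − (1−0.019)·∏(1−qᵢ) over the active causes.
P(anomaly flag) = 0.019·0.42·0.89 + 0.43102·0.42·0.11 + 0.49969·0.58·0.89 + 0.70982·0.58·0.11 = 0.007102 + 0.019913 + 0.257940 + 0.045287 = 0.330242
The cosmic-ray hit-present share is 0.257940 + 0.045287 = 0.303227.
Hence the posterior is 0.303227/0.330242 ≈ 0.918.

Pr[cosmic-ray hit | anomaly flag] ≈ 0.918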